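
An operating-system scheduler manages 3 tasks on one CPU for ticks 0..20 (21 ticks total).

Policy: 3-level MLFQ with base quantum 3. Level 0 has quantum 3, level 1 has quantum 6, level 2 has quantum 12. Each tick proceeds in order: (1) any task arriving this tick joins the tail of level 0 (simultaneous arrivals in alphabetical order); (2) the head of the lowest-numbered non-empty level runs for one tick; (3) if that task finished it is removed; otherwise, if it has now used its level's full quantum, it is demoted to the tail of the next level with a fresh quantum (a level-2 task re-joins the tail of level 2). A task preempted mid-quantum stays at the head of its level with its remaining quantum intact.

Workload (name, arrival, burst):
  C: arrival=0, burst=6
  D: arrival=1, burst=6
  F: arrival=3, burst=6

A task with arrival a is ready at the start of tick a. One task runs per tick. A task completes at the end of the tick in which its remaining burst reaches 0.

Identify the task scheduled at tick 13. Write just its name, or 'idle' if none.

running at tick 13 = D

t=0: L0/L1/L2 = C/-/- → run C
t=1: L0/L1/L2 = CD/-/- → run C
t=2: L0/L1/L2 = CD/-/- → run C
t=3: L0/L1/L2 = DF/C/- → run D
t=4: L0/L1/L2 = DF/C/- → run D
t=5: L0/L1/L2 = DF/C/- → run D
t=6: L0/L1/L2 = F/CD/- → run F
t=7: L0/L1/L2 = F/CD/- → run F
t=8: L0/L1/L2 = F/CD/- → run F
t=9: L0/L1/L2 = -/CDF/- → run C
t=10: L0/L1/L2 = -/CDF/- → run C
t=11: L0/L1/L2 = -/CDF/- → run C
t=12: L0/L1/L2 = -/DF/- → run D
t=13: L0/L1/L2 = -/DF/- → run D
t=14: L0/L1/L2 = -/DF/- → run D
t=15: L0/L1/L2 = -/F/- → run F
t=16: L0/L1/L2 = -/F/- → run F
t=17: L0/L1/L2 = -/F/- → run F
t=18: (idle)
t=19: (idle)
t=20: (idle)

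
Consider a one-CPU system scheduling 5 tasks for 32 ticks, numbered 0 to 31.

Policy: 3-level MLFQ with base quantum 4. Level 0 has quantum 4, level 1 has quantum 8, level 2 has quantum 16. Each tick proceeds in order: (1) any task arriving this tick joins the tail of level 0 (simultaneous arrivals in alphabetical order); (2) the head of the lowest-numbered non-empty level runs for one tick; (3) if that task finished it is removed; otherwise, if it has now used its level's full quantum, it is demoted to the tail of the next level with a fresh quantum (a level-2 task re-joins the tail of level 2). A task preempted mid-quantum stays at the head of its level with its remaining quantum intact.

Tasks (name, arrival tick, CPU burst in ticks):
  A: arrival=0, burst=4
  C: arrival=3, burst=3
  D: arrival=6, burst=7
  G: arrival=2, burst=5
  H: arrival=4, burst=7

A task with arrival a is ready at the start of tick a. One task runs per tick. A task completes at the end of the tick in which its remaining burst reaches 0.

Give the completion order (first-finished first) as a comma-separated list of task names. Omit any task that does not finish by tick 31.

completion order = A, C, G, H, D

t=0: L0/L1/L2 = A/-/- → run A
t=1: L0/L1/L2 = A/-/- → run A
t=2: L0/L1/L2 = AG/-/- → run A
t=3: L0/L1/L2 = AGC/-/- → run A
t=4: L0/L1/L2 = GCH/-/- → run G
t=5: L0/L1/L2 = GCH/-/- → run G
t=6: L0/L1/L2 = GCHD/-/- → run G
t=7: L0/L1/L2 = GCHD/-/- → run G
t=8: L0/L1/L2 = CHD/G/- → run C
t=9: L0/L1/L2 = CHD/G/- → run C
t=10: L0/L1/L2 = CHD/G/- → run C
t=11: L0/L1/L2 = HD/G/- → run H
t=12: L0/L1/L2 = HD/G/- → run H
t=13: L0/L1/L2 = HD/G/- → run H
t=14: L0/L1/L2 = HD/G/- → run H
t=15: L0/L1/L2 = D/GH/- → run D
t=16: L0/L1/L2 = D/GH/- → run D
t=17: L0/L1/L2 = D/GH/- → run D
t=18: L0/L1/L2 = D/GH/- → run D
t=19: L0/L1/L2 = -/GHD/- → run G
t=20: L0/L1/L2 = -/HD/- → run H
t=21: L0/L1/L2 = -/HD/- → run H
t=22: L0/L1/L2 = -/HD/- → run H
t=23: L0/L1/L2 = -/D/- → run D
t=24: L0/L1/L2 = -/D/- → run D
t=25: L0/L1/L2 = -/D/- → run D
t=26: (idle)
t=27: (idle)
t=28: (idle)
t=29: (idle)
t=30: (idle)
t=31: (idle)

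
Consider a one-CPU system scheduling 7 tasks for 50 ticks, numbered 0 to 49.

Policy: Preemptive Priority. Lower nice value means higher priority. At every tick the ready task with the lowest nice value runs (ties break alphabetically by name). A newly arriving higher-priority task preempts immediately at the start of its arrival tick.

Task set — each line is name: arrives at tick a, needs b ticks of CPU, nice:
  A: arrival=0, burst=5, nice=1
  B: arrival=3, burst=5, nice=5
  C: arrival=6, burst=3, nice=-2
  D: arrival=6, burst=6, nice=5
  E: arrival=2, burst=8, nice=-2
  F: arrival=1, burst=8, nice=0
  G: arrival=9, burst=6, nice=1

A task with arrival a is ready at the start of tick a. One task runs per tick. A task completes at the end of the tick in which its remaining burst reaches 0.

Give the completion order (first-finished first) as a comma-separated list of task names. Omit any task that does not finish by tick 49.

completion order = C, E, F, A, G, B, D

t=0: ready={A} → run A
t=1: ready={A,F} → run F
t=2: ready={A,E,F} → run E
t=3: ready={A,B,E,F} → run E
t=4: ready={A,B,E,F} → run E
t=5: ready={A,B,E,F} → run E
t=6: ready={A,B,C,D,E,F} → run C
t=7: ready={A,B,C,D,E,F} → run C
t=8: ready={A,B,C,D,E,F} → run C
t=9: ready={A,B,D,E,F,G} → run E
t=10: ready={A,B,D,E,F,G} → run E
t=11: ready={A,B,D,E,F,G} → run E
t=12: ready={A,B,D,E,F,G} → run E
t=13: ready={A,B,D,F,G} → run F
t=14: ready={A,B,D,F,G} → run F
t=15: ready={A,B,D,F,G} → run F
t=16: ready={A,B,D,F,G} → run F
t=17: ready={A,B,D,F,G} → run F
t=18: ready={A,B,D,F,G} → run F
t=19: ready={A,B,D,F,G} → run F
t=20: ready={A,B,D,G} → run A
t=21: ready={A,B,D,G} → run A
t=22: ready={A,B,D,G} → run A
t=23: ready={A,B,D,G} → run A
t=24: ready={B,D,G} → run G
t=25: ready={B,D,G} → run G
t=26: ready={B,D,G} → run G
t=27: ready={B,D,G} → run G
t=28: ready={B,D,G} → run G
t=29: ready={B,D,G} → run G
t=30: ready={B,D} → run B
t=31: ready={B,D} → run B
t=32: ready={B,D} → run B
t=33: ready={B,D} → run B
t=34: ready={B,D} → run B
t=35: ready={D} → run D
t=36: ready={D} → run D
t=37: ready={D} → run D
t=38: ready={D} → run D
t=39: ready={D} → run D
t=40: ready={D} → run D
t=41: (idle)
t=42: (idle)
t=43: (idle)
t=44: (idle)
t=45: (idle)
t=46: (idle)
t=47: (idle)
t=48: (idle)
t=49: (idle)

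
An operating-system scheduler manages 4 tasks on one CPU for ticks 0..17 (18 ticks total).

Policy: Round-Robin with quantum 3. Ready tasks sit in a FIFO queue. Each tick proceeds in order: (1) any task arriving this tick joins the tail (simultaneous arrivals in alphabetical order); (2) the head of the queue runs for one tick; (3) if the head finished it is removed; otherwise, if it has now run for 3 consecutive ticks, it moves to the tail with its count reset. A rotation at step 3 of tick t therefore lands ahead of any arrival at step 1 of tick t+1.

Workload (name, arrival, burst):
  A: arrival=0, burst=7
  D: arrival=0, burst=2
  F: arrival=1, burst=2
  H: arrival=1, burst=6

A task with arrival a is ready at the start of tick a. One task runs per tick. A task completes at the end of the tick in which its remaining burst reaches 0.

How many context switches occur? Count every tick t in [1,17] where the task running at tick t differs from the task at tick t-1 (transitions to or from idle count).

context switches = 7

t=0: queue=[A,D] q_used=0 → run A
t=1: queue=[A,D,F,H] q_used=1 → run A
t=2: queue=[A,D,F,H] q_used=2 → run A
t=3: queue=[D,F,H,A] q_used=0 → run D
t=4: queue=[D,F,H,A] q_used=1 → run D
t=5: queue=[F,H,A] q_used=0 → run F
t=6: queue=[F,H,A] q_used=1 → run F
t=7: queue=[H,A] q_used=0 → run H
t=8: queue=[H,A] q_used=1 → run H
t=9: queue=[H,A] q_used=2 → run H
t=10: queue=[A,H] q_used=0 → run A
t=11: queue=[A,H] q_used=1 → run A
t=12: queue=[A,H] q_used=2 → run A
t=13: queue=[H,A] q_used=0 → run H
t=14: queue=[H,A] q_used=1 → run H
t=15: queue=[H,A] q_used=2 → run H
t=16: queue=[A] q_used=0 → run A
t=17: (idle)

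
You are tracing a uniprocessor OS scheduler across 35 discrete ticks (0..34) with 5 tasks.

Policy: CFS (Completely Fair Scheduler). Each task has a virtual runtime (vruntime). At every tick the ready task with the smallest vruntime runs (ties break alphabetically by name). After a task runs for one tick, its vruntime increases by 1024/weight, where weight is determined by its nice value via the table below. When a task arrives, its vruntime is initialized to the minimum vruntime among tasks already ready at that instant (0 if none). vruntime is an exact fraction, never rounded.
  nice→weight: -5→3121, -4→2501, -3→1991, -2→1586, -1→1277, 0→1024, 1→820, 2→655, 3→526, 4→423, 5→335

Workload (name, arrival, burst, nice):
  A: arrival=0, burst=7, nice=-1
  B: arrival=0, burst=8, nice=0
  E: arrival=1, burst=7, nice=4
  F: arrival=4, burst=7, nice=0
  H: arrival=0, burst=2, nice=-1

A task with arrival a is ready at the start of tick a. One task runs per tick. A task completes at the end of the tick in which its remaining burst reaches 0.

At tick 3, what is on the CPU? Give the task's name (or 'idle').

t=0: vr[A=0 B=0 H=0] → run A
t=1: vr[A=1024/1277 B=0 E=0 H=0] → run B
t=2: vr[A=1024/1277 B=1 E=0 H=0] → run E
t=3: vr[A=1024/1277 B=1 E=1024/423 H=0] → run H
t=4: vr[A=1024/1277 B=1 E=1024/423 F=1024/1277 H=1024/1277] → run A
t=5: vr[A=2048/1277 B=1 E=1024/423 F=1024/1277 H=1024/1277] → run F
t=6: vr[A=2048/1277 B=1 E=1024/423 F=2301/1277 H=1024/1277] → run H
t=7: vr[A=2048/1277 B=1 E=1024/423 F=2301/1277] → run B
t=8: vr[A=2048/1277 B=2 E=1024/423 F=2301/1277] → run A
t=9: vr[A=3072/1277 B=2 E=1024/423 F=2301/1277] → run F
t=10: vr[A=3072/1277 B=2 E=1024/423 F=3578/1277] → run B
t=11: vr[A=3072/1277 B=3 E=1024/423 F=3578/1277] → run A
t=12: vr[A=4096/1277 B=3 E=1024/423 F=3578/1277] → run E
t=13: vr[A=4096/1277 B=3 E=2048/423 F=3578/1277] → run F
t=14: vr[A=4096/1277 B=3 E=2048/423 F=4855/1277] → run B
t=15: vr[A=4096/1277 B=4 E=2048/423 F=4855/1277] → run A
t=16: vr[A=5120/1277 B=4 E=2048/423 F=4855/1277] → run F
t=17: vr[A=5120/1277 B=4 E=2048/423 F=6132/1277] → run B
t=18: vr[A=5120/1277 B=5 E=2048/423 F=6132/1277] → run A
t=19: vr[A=6144/1277 B=5 E=2048/423 F=6132/1277] → run F
t=20: vr[A=6144/1277 B=5 E=2048/423 F=7409/1277] → run A
t=21: vr[B=5 E=2048/423 F=7409/1277] → run E
t=22: vr[B=5 E=1024/141 F=7409/1277] → run B
t=23: vr[B=6 E=1024/141 F=7409/1277] → run F
t=24: vr[B=6 E=1024/141 F=8686/1277] → run B
t=25: vr[B=7 E=1024/141 F=8686/1277] → run F
t=26: vr[B=7 E=1024/141] → run B
t=27: vr[E=1024/141] → run E
t=28: vr[E=4096/423] → run E
t=29: vr[E=5120/423] → run E
t=30: vr[E=2048/141] → run E
t=31: (idle)
t=32: (idle)
t=33: (idle)
t=34: (idle)

running at tick 3 = H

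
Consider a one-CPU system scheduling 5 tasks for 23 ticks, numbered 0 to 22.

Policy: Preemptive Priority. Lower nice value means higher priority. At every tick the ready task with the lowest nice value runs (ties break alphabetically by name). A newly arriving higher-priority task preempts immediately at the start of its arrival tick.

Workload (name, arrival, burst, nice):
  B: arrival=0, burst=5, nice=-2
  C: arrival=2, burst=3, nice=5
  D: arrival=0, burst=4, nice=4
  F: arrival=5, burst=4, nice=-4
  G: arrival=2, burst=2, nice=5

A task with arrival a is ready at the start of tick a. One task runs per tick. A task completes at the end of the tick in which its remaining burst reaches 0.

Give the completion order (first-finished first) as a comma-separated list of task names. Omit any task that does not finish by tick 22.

completion order = B, F, D, C, G

t=0: ready={B,D} → run B
t=1: ready={B,D} → run B
t=2: ready={B,C,D,G} → run B
t=3: ready={B,C,D,G} → run B
t=4: ready={B,C,D,G} → run B
t=5: ready={C,D,F,G} → run F
t=6: ready={C,D,F,G} → run F
t=7: ready={C,D,F,G} → run F
t=8: ready={C,D,F,G} → run F
t=9: ready={C,D,G} → run D
t=10: ready={C,D,G} → run D
t=11: ready={C,D,G} → run D
t=12: ready={C,D,G} → run D
t=13: ready={C,G} → run C
t=14: ready={C,G} → run C
t=15: ready={C,G} → run C
t=16: ready={G} → run G
t=17: ready={G} → run G
t=18: (idle)
t=19: (idle)
t=20: (idle)
t=21: (idle)
t=22: (idle)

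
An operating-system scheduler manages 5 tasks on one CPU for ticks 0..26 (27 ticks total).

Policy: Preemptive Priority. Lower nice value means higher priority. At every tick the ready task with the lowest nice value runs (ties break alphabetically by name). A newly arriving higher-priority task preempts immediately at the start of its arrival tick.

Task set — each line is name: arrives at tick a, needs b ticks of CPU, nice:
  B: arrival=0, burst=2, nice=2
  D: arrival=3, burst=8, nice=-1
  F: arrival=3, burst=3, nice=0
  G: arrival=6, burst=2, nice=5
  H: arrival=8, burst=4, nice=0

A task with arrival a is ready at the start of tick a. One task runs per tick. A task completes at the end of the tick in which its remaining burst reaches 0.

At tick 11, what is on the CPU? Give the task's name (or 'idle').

running at tick 11 = F

t=0: ready={B} → run B
t=1: ready={B} → run B
t=2: (idle)
t=3: ready={D,F} → run D
t=4: ready={D,F} → run D
t=5: ready={D,F} → run D
t=6: ready={D,F,G} → run D
t=7: ready={D,F,G} → run D
t=8: ready={D,F,G,H} → run D
t=9: ready={D,F,G,H} → run D
t=10: ready={D,F,G,H} → run D
t=11: ready={F,G,H} → run F
t=12: ready={F,G,H} → run F
t=13: ready={F,G,H} → run F
t=14: ready={G,H} → run H
t=15: ready={G,H} → run H
t=16: ready={G,H} → run H
t=17: ready={G,H} → run H
t=18: ready={G} → run G
t=19: ready={G} → run G
t=20: (idle)
t=21: (idle)
t=22: (idle)
t=23: (idle)
t=24: (idle)
t=25: (idle)
t=26: (idle)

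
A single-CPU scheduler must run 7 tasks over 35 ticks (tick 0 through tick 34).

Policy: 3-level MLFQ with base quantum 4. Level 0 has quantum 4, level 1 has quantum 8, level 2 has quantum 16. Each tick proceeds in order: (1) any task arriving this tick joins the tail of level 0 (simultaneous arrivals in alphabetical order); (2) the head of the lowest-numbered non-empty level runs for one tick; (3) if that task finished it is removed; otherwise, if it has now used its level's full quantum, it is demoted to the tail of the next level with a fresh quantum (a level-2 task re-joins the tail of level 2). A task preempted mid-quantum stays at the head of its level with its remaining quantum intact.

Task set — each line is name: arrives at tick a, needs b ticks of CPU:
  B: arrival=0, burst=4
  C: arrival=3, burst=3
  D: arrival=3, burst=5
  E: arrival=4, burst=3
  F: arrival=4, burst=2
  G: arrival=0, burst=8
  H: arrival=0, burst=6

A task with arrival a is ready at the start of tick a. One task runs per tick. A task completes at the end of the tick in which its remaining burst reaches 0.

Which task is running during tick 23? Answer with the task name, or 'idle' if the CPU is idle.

running at tick 23 = F

t=0: L0/L1/L2 = BGH/-/- → run B
t=1: L0/L1/L2 = BGH/-/- → run B
t=2: L0/L1/L2 = BGH/-/- → run B
t=3: L0/L1/L2 = BGHCD/-/- → run B
t=4: L0/L1/L2 = GHCDEF/-/- → run G
t=5: L0/L1/L2 = GHCDEF/-/- → run G
t=6: L0/L1/L2 = GHCDEF/-/- → run G
t=7: L0/L1/L2 = GHCDEF/-/- → run G
t=8: L0/L1/L2 = HCDEF/G/- → run H
t=9: L0/L1/L2 = HCDEF/G/- → run H
t=10: L0/L1/L2 = HCDEF/G/- → run H
t=11: L0/L1/L2 = HCDEF/G/- → run H
t=12: L0/L1/L2 = CDEF/GH/- → run C
t=13: L0/L1/L2 = CDEF/GH/- → run C
t=14: L0/L1/L2 = CDEF/GH/- → run C
t=15: L0/L1/L2 = DEF/GH/- → run D
t=16: L0/L1/L2 = DEF/GH/- → run D
t=17: L0/L1/L2 = DEF/GH/- → run D
t=18: L0/L1/L2 = DEF/GH/- → run D
t=19: L0/L1/L2 = EF/GHD/- → run E
t=20: L0/L1/L2 = EF/GHD/- → run E
t=21: L0/L1/L2 = EF/GHD/- → run E
t=22: L0/L1/L2 = F/GHD/- → run F
t=23: L0/L1/L2 = F/GHD/- → run F
t=24: L0/L1/L2 = -/GHD/- → run G
t=25: L0/L1/L2 = -/GHD/- → run G
t=26: L0/L1/L2 = -/GHD/- → run G
t=27: L0/L1/L2 = -/GHD/- → run G
t=28: L0/L1/L2 = -/HD/- → run H
t=29: L0/L1/L2 = -/HD/- → run H
t=30: L0/L1/L2 = -/D/- → run D
t=31: (idle)
t=32: (idle)
t=33: (idle)
t=34: (idle)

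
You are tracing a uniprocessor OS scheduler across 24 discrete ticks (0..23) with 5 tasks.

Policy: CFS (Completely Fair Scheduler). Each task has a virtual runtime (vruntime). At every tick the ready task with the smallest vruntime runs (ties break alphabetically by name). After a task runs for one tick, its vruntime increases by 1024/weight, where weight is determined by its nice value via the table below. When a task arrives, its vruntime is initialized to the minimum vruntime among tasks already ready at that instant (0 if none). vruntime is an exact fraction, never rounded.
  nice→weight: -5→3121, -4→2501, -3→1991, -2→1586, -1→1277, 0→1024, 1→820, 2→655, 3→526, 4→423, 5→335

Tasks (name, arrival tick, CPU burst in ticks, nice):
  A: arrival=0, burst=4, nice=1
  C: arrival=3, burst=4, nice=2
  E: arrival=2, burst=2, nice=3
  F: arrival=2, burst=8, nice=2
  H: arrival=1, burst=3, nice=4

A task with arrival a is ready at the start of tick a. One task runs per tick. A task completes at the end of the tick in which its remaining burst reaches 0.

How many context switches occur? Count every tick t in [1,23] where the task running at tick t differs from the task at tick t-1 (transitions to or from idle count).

context switches = 17

t=0: vr[A=0] → run A
t=1: vr[A=256/205 H=256/205] → run A
t=2: vr[A=512/205 E=256/205 F=256/205 H=256/205] → run E
t=3: vr[A=512/205 C=256/205 E=172288/53915 F=256/205 H=256/205] → run C
t=4: vr[A=512/205 C=15104/5371 E=172288/53915 F=256/205 H=256/205] → run F
t=5: vr[A=512/205 C=15104/5371 E=172288/53915 F=15104/5371 H=256/205] → run H
t=6: vr[A=512/205 C=15104/5371 E=172288/53915 F=15104/5371 H=318208/86715] → run A
t=7: vr[A=768/205 C=15104/5371 E=172288/53915 F=15104/5371 H=318208/86715] → run C
t=8: vr[A=768/205 C=117504/26855 E=172288/53915 F=15104/5371 H=318208/86715] → run F
t=9: vr[A=768/205 C=117504/26855 E=172288/53915 F=117504/26855 H=318208/86715] → run E
t=10: vr[A=768/205 C=117504/26855 F=117504/26855 H=318208/86715] → run H
t=11: vr[A=768/205 C=117504/26855 F=117504/26855 H=528128/86715] → run A
t=12: vr[C=117504/26855 F=117504/26855 H=528128/86715] → run C
t=13: vr[C=159488/26855 F=117504/26855 H=528128/86715] → run F
t=14: vr[C=159488/26855 F=159488/26855 H=528128/86715] → run C
t=15: vr[F=159488/26855 H=528128/86715] → run F
t=16: vr[F=201472/26855 H=528128/86715] → run H
t=17: vr[F=201472/26855] → run F
t=18: vr[F=243456/26855] → run F
t=19: vr[F=57088/5371] → run F
t=20: vr[F=327424/26855] → run F
t=21: (idle)
t=22: (idle)
t=23: (idle)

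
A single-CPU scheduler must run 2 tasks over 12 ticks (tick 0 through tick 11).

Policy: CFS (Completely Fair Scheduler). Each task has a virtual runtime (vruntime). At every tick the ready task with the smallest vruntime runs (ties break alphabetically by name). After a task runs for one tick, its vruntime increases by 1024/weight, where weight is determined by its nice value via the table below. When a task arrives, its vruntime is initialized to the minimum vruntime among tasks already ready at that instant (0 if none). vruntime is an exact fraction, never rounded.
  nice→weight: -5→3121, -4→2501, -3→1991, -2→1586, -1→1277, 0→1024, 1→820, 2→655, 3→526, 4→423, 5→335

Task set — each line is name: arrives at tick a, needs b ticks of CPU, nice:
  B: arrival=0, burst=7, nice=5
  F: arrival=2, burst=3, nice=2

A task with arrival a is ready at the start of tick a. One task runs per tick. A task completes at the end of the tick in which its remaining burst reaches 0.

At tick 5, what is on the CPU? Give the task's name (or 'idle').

t=0: vr[B=0] → run B
t=1: vr[B=1024/335] → run B
t=2: vr[B=2048/335 F=2048/335] → run B
t=3: vr[B=3072/335 F=2048/335] → run F
t=4: vr[B=3072/335 F=336896/43885] → run F
t=5: vr[B=3072/335 F=405504/43885] → run B
t=6: vr[B=4096/335 F=405504/43885] → run F
t=7: vr[B=4096/335] → run B
t=8: vr[B=1024/67] → run B
t=9: vr[B=6144/335] → run B
t=10: (idle)
t=11: (idle)

running at tick 5 = B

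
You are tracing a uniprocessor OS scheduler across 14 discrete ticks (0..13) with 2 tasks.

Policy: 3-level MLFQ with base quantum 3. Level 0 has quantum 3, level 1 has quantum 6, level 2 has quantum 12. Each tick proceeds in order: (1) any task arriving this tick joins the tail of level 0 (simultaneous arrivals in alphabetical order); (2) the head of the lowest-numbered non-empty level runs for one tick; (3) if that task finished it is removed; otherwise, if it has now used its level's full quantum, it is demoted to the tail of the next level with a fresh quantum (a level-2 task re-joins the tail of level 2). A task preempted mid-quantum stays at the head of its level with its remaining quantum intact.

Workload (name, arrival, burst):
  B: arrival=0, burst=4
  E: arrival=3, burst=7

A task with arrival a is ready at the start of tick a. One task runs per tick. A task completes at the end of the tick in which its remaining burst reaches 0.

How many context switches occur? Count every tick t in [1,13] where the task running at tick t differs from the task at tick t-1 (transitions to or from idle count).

t=0: L0/L1/L2 = B/-/- → run B
t=1: L0/L1/L2 = B/-/- → run B
t=2: L0/L1/L2 = B/-/- → run B
t=3: L0/L1/L2 = E/B/- → run E
t=4: L0/L1/L2 = E/B/- → run E
t=5: L0/L1/L2 = E/B/- → run E
t=6: L0/L1/L2 = -/BE/- → run B
t=7: L0/L1/L2 = -/E/- → run E
t=8: L0/L1/L2 = -/E/- → run E
t=9: L0/L1/L2 = -/E/- → run E
t=10: L0/L1/L2 = -/E/- → run E
t=11: (idle)
t=12: (idle)
t=13: (idle)

context switches = 4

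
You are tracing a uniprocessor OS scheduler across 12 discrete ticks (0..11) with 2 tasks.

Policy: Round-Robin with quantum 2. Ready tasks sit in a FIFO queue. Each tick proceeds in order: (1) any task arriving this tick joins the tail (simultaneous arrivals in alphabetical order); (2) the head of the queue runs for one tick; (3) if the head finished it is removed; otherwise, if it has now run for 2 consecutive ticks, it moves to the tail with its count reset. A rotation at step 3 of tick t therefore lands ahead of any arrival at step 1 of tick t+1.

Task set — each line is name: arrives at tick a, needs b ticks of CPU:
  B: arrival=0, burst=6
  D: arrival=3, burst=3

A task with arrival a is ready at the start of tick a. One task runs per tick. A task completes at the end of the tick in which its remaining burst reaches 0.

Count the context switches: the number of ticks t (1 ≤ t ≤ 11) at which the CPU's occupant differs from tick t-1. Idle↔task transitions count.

t=0: queue=[B] q_used=0 → run B
t=1: queue=[B] q_used=1 → run B
t=2: queue=[B] q_used=0 → run B
t=3: queue=[B,D] q_used=1 → run B
t=4: queue=[D,B] q_used=0 → run D
t=5: queue=[D,B] q_used=1 → run D
t=6: queue=[B,D] q_used=0 → run B
t=7: queue=[B,D] q_used=1 → run B
t=8: queue=[D] q_used=0 → run D
t=9: (idle)
t=10: (idle)
t=11: (idle)

context switches = 4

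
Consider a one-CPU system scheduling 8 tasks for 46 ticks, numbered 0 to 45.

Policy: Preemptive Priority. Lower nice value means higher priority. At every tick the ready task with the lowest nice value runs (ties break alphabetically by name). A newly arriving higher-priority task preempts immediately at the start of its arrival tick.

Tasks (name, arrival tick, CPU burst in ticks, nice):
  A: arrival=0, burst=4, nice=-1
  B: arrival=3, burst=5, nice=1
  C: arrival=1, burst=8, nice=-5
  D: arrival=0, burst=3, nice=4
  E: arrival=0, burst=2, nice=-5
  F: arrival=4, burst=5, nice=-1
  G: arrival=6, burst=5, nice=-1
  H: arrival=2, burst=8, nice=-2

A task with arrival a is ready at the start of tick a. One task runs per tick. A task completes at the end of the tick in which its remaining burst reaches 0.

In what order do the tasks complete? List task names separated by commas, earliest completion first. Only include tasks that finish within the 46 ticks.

completion order = C, E, H, A, F, G, B, D

t=0: ready={A,D,E} → run E
t=1: ready={A,C,D,E} → run C
t=2: ready={A,C,D,E,H} → run C
t=3: ready={A,B,C,D,E,H} → run C
t=4: ready={A,B,C,D,E,F,H} → run C
t=5: ready={A,B,C,D,E,F,H} → run C
t=6: ready={A,B,C,D,E,F,G,H} → run C
t=7: ready={A,B,C,D,E,F,G,H} → run C
t=8: ready={A,B,C,D,E,F,G,H} → run C
t=9: ready={A,B,D,E,F,G,H} → run E
t=10: ready={A,B,D,F,G,H} → run H
t=11: ready={A,B,D,F,G,H} → run H
t=12: ready={A,B,D,F,G,H} → run H
t=13: ready={A,B,D,F,G,H} → run H
t=14: ready={A,B,D,F,G,H} → run H
t=15: ready={A,B,D,F,G,H} → run H
t=16: ready={A,B,D,F,G,H} → run H
t=17: ready={A,B,D,F,G,H} → run H
t=18: ready={A,B,D,F,G} → run A
t=19: ready={A,B,D,F,G} → run A
t=20: ready={A,B,D,F,G} → run A
t=21: ready={A,B,D,F,G} → run A
t=22: ready={B,D,F,G} → run F
t=23: ready={B,D,F,G} → run F
t=24: ready={B,D,F,G} → run F
t=25: ready={B,D,F,G} → run F
t=26: ready={B,D,F,G} → run F
t=27: ready={B,D,G} → run G
t=28: ready={B,D,G} → run G
t=29: ready={B,D,G} → run G
t=30: ready={B,D,G} → run G
t=31: ready={B,D,G} → run G
t=32: ready={B,D} → run B
t=33: ready={B,D} → run B
t=34: ready={B,D} → run B
t=35: ready={B,D} → run B
t=36: ready={B,D} → run B
t=37: ready={D} → run D
t=38: ready={D} → run D
t=39: ready={D} → run D
t=40: (idle)
t=41: (idle)
t=42: (idle)
t=43: (idle)
t=44: (idle)
t=45: (idle)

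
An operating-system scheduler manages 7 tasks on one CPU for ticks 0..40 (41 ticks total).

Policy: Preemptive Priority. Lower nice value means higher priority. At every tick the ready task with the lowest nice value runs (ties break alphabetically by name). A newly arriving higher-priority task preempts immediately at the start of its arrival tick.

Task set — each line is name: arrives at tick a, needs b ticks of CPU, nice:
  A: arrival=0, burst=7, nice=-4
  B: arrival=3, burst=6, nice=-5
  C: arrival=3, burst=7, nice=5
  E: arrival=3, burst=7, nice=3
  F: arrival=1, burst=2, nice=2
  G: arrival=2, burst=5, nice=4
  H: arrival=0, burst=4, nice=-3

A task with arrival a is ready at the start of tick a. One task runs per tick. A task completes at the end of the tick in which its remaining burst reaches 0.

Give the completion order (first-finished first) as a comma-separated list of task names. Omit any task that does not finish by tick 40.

completion order = B, A, H, F, E, G, C

t=0: ready={A,H} → run A
t=1: ready={A,F,H} → run A
t=2: ready={A,F,G,H} → run A
t=3: ready={A,B,C,E,F,G,H} → run B
t=4: ready={A,B,C,E,F,G,H} → run B
t=5: ready={A,B,C,E,F,G,H} → run B
t=6: ready={A,B,C,E,F,G,H} → run B
t=7: ready={A,B,C,E,F,G,H} → run B
t=8: ready={A,B,C,E,F,G,H} → run B
t=9: ready={A,C,E,F,G,H} → run A
t=10: ready={A,C,E,F,G,H} → run A
t=11: ready={A,C,E,F,G,H} → run A
t=12: ready={A,C,E,F,G,H} → run A
t=13: ready={C,E,F,G,H} → run H
t=14: ready={C,E,F,G,H} → run H
t=15: ready={C,E,F,G,H} → run H
t=16: ready={C,E,F,G,H} → run H
t=17: ready={C,E,F,G} → run F
t=18: ready={C,E,F,G} → run F
t=19: ready={C,E,G} → run E
t=20: ready={C,E,G} → run E
t=21: ready={C,E,G} → run E
t=22: ready={C,E,G} → run E
t=23: ready={C,E,G} → run E
t=24: ready={C,E,G} → run E
t=25: ready={C,E,G} → run E
t=26: ready={C,G} → run G
t=27: ready={C,G} → run G
t=28: ready={C,G} → run G
t=29: ready={C,G} → run G
t=30: ready={C,G} → run G
t=31: ready={C} → run C
t=32: ready={C} → run C
t=33: ready={C} → run C
t=34: ready={C} → run C
t=35: ready={C} → run C
t=36: ready={C} → run C
t=37: ready={C} → run C
t=38: (idle)
t=39: (idle)
t=40: (idle)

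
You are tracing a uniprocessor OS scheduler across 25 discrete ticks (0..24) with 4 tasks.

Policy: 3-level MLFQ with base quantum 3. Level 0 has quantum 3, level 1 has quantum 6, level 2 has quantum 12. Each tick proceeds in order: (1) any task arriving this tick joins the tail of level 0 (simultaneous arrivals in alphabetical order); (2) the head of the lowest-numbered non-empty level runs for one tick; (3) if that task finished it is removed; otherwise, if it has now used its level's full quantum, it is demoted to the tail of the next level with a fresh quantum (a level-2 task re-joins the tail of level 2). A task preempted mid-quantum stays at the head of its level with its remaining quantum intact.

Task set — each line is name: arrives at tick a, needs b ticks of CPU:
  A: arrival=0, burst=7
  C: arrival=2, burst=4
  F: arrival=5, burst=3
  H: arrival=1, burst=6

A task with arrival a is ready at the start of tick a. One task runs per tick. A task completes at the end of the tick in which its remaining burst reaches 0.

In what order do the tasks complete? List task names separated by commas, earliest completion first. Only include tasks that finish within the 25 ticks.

completion order = F, A, H, C

t=0: L0/L1/L2 = A/-/- → run A
t=1: L0/L1/L2 = AH/-/- → run A
t=2: L0/L1/L2 = AHC/-/- → run A
t=3: L0/L1/L2 = HC/A/- → run H
t=4: L0/L1/L2 = HC/A/- → run H
t=5: L0/L1/L2 = HCF/A/- → run H
t=6: L0/L1/L2 = CF/AH/- → run C
t=7: L0/L1/L2 = CF/AH/- → run C
t=8: L0/L1/L2 = CF/AH/- → run C
t=9: L0/L1/L2 = F/AHC/- → run F
t=10: L0/L1/L2 = F/AHC/- → run F
t=11: L0/L1/L2 = F/AHC/- → run F
t=12: L0/L1/L2 = -/AHC/- → run A
t=13: L0/L1/L2 = -/AHC/- → run A
t=14: L0/L1/L2 = -/AHC/- → run A
t=15: L0/L1/L2 = -/AHC/- → run A
t=16: L0/L1/L2 = -/HC/- → run H
t=17: L0/L1/L2 = -/HC/- → run H
t=18: L0/L1/L2 = -/HC/- → run H
t=19: L0/L1/L2 = -/C/- → run C
t=20: (idle)
t=21: (idle)
t=22: (idle)
t=23: (idle)
t=24: (idle)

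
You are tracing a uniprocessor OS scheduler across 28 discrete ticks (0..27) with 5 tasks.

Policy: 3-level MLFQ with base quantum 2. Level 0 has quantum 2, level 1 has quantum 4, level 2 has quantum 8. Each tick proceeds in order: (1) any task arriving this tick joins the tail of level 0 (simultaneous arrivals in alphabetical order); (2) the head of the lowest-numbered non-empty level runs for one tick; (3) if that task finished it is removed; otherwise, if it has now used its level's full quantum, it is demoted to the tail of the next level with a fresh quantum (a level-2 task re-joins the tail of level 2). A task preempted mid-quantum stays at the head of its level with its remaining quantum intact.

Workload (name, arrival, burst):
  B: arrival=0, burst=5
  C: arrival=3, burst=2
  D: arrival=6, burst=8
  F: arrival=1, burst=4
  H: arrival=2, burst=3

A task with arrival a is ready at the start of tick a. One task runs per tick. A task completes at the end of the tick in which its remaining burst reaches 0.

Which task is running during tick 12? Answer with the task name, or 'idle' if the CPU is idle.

running at tick 12 = B

t=0: L0/L1/L2 = B/-/- → run B
t=1: L0/L1/L2 = BF/-/- → run B
t=2: L0/L1/L2 = FH/B/- → run F
t=3: L0/L1/L2 = FHC/B/- → run F
t=4: L0/L1/L2 = HC/BF/- → run H
t=5: L0/L1/L2 = HC/BF/- → run H
t=6: L0/L1/L2 = CD/BFH/- → run C
t=7: L0/L1/L2 = CD/BFH/- → run C
t=8: L0/L1/L2 = D/BFH/- → run D
t=9: L0/L1/L2 = D/BFH/- → run D
t=10: L0/L1/L2 = -/BFHD/- → run B
t=11: L0/L1/L2 = -/BFHD/- → run B
t=12: L0/L1/L2 = -/BFHD/- → run B
t=13: L0/L1/L2 = -/FHD/- → run F
t=14: L0/L1/L2 = -/FHD/- → run F
t=15: L0/L1/L2 = -/HD/- → run H
t=16: L0/L1/L2 = -/D/- → run D
t=17: L0/L1/L2 = -/D/- → run D
t=18: L0/L1/L2 = -/D/- → run D
t=19: L0/L1/L2 = -/D/- → run D
t=20: L0/L1/L2 = -/-/D → run D
t=21: L0/L1/L2 = -/-/D → run D
t=22: (idle)
t=23: (idle)
t=24: (idle)
t=25: (idle)
t=26: (idle)
t=27: (idle)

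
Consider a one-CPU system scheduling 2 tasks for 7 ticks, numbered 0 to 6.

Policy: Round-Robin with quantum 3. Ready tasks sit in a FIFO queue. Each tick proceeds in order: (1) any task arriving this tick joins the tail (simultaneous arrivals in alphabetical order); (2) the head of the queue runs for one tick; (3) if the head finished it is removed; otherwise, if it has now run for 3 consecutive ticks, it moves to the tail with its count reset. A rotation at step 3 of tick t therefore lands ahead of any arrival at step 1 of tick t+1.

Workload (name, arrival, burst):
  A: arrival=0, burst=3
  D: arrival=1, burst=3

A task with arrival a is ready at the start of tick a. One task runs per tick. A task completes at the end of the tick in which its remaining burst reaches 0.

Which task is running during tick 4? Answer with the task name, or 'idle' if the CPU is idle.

running at tick 4 = D

t=0: queue=[A] q_used=0 → run A
t=1: queue=[A,D] q_used=1 → run A
t=2: queue=[A,D] q_used=2 → run A
t=3: queue=[D] q_used=0 → run D
t=4: queue=[D] q_used=1 → run D
t=5: queue=[D] q_used=2 → run D
t=6: (idle)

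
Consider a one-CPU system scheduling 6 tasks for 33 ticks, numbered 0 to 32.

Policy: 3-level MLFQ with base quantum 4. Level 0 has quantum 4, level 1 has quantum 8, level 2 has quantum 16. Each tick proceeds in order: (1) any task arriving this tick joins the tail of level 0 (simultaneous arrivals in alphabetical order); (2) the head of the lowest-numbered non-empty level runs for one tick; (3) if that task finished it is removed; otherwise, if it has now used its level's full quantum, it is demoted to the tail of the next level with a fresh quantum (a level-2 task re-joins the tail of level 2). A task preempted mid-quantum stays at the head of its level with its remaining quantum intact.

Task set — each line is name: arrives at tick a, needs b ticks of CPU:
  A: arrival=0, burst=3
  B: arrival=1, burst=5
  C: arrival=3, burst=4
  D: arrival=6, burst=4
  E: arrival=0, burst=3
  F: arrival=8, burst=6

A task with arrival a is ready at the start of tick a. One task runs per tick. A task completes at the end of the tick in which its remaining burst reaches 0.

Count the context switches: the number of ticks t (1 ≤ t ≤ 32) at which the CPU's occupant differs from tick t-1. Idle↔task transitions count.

t=0: L0/L1/L2 = AE/-/- → run A
t=1: L0/L1/L2 = AEB/-/- → run A
t=2: L0/L1/L2 = AEB/-/- → run A
t=3: L0/L1/L2 = EBC/-/- → run E
t=4: L0/L1/L2 = EBC/-/- → run E
t=5: L0/L1/L2 = EBC/-/- → run E
t=6: L0/L1/L2 = BCD/-/- → run B
t=7: L0/L1/L2 = BCD/-/- → run B
t=8: L0/L1/L2 = BCDF/-/- → run B
t=9: L0/L1/L2 = BCDF/-/- → run B
t=10: L0/L1/L2 = CDF/B/- → run C
t=11: L0/L1/L2 = CDF/B/- → run C
t=12: L0/L1/L2 = CDF/B/- → run C
t=13: L0/L1/L2 = CDF/B/- → run C
t=14: L0/L1/L2 = DF/B/- → run D
t=15: L0/L1/L2 = DF/B/- → run D
t=16: L0/L1/L2 = DF/B/- → run D
t=17: L0/L1/L2 = DF/B/- → run D
t=18: L0/L1/L2 = F/B/- → run F
t=19: L0/L1/L2 = F/B/- → run F
t=20: L0/L1/L2 = F/B/- → run F
t=21: L0/L1/L2 = F/B/- → run F
t=22: L0/L1/L2 = -/BF/- → run B
t=23: L0/L1/L2 = -/F/- → run F
t=24: L0/L1/L2 = -/F/- → run F
t=25: (idle)
t=26: (idle)
t=27: (idle)
t=28: (idle)
t=29: (idle)
t=30: (idle)
t=31: (idle)
t=32: (idle)

context switches = 8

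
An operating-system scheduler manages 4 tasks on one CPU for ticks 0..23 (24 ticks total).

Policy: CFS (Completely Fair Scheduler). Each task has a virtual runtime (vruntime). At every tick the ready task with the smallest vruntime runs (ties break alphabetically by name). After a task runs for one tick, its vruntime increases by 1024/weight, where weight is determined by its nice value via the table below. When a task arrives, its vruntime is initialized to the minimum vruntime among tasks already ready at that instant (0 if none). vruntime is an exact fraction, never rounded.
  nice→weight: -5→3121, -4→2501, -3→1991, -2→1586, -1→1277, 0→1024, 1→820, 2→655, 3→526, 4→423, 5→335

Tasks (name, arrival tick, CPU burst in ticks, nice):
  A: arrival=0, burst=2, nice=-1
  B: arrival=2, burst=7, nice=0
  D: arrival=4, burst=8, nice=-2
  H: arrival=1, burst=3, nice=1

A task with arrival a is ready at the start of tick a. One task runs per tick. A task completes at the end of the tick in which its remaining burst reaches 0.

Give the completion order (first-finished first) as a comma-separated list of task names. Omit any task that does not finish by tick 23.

completion order = A, H, D, B

t=0: vr[A=0] → run A
t=1: vr[A=1024/1277 H=1024/1277] → run A
t=2: vr[B=1024/1277 H=1024/1277] → run B
t=3: vr[B=2301/1277 H=1024/1277] → run H
t=4: vr[B=2301/1277 D=2301/1277 H=536832/261785] → run B
t=5: vr[B=3578/1277 D=2301/1277 H=536832/261785] → run D
t=6: vr[B=3578/1277 D=2478517/1012661 H=536832/261785] → run H
t=7: vr[B=3578/1277 D=2478517/1012661 H=863744/261785] → run D
t=8: vr[B=3578/1277 D=3132341/1012661 H=863744/261785] → run B
t=9: vr[B=4855/1277 D=3132341/1012661 H=863744/261785] → run D
t=10: vr[B=4855/1277 D=3786165/1012661 H=863744/261785] → run H
t=11: vr[B=4855/1277 D=3786165/1012661] → run D
t=12: vr[B=4855/1277 D=4439989/1012661] → run B
t=13: vr[B=6132/1277 D=4439989/1012661] → run D
t=14: vr[B=6132/1277 D=5093813/1012661] → run B
t=15: vr[B=7409/1277 D=5093813/1012661] → run D
t=16: vr[B=7409/1277 D=5747637/1012661] → run D
t=17: vr[B=7409/1277 D=6401461/1012661] → run B
t=18: vr[B=8686/1277 D=6401461/1012661] → run D
t=19: vr[B=8686/1277] → run B
t=20: (idle)
t=21: (idle)
t=22: (idle)
t=23: (idle)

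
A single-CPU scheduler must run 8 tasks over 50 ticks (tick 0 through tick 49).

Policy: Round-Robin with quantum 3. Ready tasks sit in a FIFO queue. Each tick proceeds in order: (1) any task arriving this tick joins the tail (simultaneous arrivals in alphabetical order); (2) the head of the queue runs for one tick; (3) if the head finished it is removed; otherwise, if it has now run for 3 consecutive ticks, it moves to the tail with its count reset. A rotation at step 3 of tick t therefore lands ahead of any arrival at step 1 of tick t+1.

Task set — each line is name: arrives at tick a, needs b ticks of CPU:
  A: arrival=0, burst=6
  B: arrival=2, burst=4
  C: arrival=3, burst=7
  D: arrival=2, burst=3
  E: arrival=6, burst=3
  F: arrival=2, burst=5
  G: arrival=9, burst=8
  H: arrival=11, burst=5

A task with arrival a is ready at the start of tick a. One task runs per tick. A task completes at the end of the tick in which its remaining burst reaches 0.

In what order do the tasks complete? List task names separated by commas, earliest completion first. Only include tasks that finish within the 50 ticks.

completion order = D, A, B, E, F, H, C, G

t=0: queue=[A] q_used=0 → run A
t=1: queue=[A] q_used=1 → run A
t=2: queue=[A,B,D,F] q_used=2 → run A
t=3: queue=[B,D,F,A,C] q_used=0 → run B
t=4: queue=[B,D,F,A,C] q_used=1 → run B
t=5: queue=[B,D,F,A,C] q_used=2 → run B
t=6: queue=[D,F,A,C,B,E] q_used=0 → run D
t=7: queue=[D,F,A,C,B,E] q_used=1 → run D
t=8: queue=[D,F,A,C,B,E] q_used=2 → run D
t=9: queue=[F,A,C,B,E,G] q_used=0 → run F
t=10: queue=[F,A,C,B,E,G] q_used=1 → run F
t=11: queue=[F,A,C,B,E,G,H] q_used=2 → run F
t=12: queue=[A,C,B,E,G,H,F] q_used=0 → run A
t=13: queue=[A,C,B,E,G,H,F] q_used=1 → run A
t=14: queue=[A,C,B,E,G,H,F] q_used=2 → run A
t=15: queue=[C,B,E,G,H,F] q_used=0 → run C
t=16: queue=[C,B,E,G,H,F] q_used=1 → run C
t=17: queue=[C,B,E,G,H,F] q_used=2 → run C
t=18: queue=[B,E,G,H,F,C] q_used=0 → run B
t=19: queue=[E,G,H,F,C] q_used=0 → run E
t=20: queue=[E,G,H,F,C] q_used=1 → run E
t=21: queue=[E,G,H,F,C] q_used=2 → run E
t=22: queue=[G,H,F,C] q_used=0 → run G
t=23: queue=[G,H,F,C] q_used=1 → run G
t=24: queue=[G,H,F,C] q_used=2 → run G
t=25: queue=[H,F,C,G] q_used=0 → run H
t=26: queue=[H,F,C,G] q_used=1 → run H
t=27: queue=[H,F,C,G] q_used=2 → run H
t=28: queue=[F,C,G,H] q_used=0 → run F
t=29: queue=[F,C,G,H] q_used=1 → run F
t=30: queue=[C,G,H] q_used=0 → run C
t=31: queue=[C,G,H] q_used=1 → run C
t=32: queue=[C,G,H] q_used=2 → run C
t=33: queue=[G,H,C] q_used=0 → run G
t=34: queue=[G,H,C] q_used=1 → run G
t=35: queue=[G,H,C] q_used=2 → run G
t=36: queue=[H,C,G] q_used=0 → run H
t=37: queue=[H,C,G] q_used=1 → run H
t=38: queue=[C,G] q_used=0 → run C
t=39: queue=[G] q_used=0 → run G
t=40: queue=[G] q_used=1 → run G
t=41: (idle)
t=42: (idle)
t=43: (idle)
t=44: (idle)
t=45: (idle)
t=46: (idle)
t=47: (idle)
t=48: (idle)
t=49: (idle)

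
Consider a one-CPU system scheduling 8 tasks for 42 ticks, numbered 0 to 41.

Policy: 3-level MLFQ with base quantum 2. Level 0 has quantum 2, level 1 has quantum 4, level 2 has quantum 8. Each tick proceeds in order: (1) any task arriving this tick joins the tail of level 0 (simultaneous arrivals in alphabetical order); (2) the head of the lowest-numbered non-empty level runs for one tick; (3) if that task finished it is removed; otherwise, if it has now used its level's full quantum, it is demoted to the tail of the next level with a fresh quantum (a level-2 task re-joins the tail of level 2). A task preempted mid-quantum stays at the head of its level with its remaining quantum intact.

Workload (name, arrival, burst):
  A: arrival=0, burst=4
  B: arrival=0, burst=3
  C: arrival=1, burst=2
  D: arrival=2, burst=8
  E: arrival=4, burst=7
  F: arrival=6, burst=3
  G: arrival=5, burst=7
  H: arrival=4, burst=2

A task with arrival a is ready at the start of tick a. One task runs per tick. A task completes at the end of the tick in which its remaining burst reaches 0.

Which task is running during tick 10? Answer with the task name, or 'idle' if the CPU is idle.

running at tick 10 = H

t=0: L0/L1/L2 = AB/-/- → run A
t=1: L0/L1/L2 = ABC/-/- → run A
t=2: L0/L1/L2 = BCD/A/- → run B
t=3: L0/L1/L2 = BCD/A/- → run B
t=4: L0/L1/L2 = CDEH/AB/- → run C
t=5: L0/L1/L2 = CDEHG/AB/- → run C
t=6: L0/L1/L2 = DEHGF/AB/- → run D
t=7: L0/L1/L2 = DEHGF/AB/- → run D
t=8: L0/L1/L2 = EHGF/ABD/- → run E
t=9: L0/L1/L2 = EHGF/ABD/- → run E
t=10: L0/L1/L2 = HGF/ABDE/- → run H
t=11: L0/L1/L2 = HGF/ABDE/- → run H
t=12: L0/L1/L2 = GF/ABDE/- → run G
t=13: L0/L1/L2 = GF/ABDE/- → run G
t=14: L0/L1/L2 = F/ABDEG/- → run F
t=15: L0/L1/L2 = F/ABDEG/- → run F
t=16: L0/L1/L2 = -/ABDEGF/- → run A
t=17: L0/L1/L2 = -/ABDEGF/- → run A
t=18: L0/L1/L2 = -/BDEGF/- → run B
t=19: L0/L1/L2 = -/DEGF/- → run D
t=20: L0/L1/L2 = -/DEGF/- → run D
t=21: L0/L1/L2 = -/DEGF/- → run D
t=22: L0/L1/L2 = -/DEGF/- → run D
t=23: L0/L1/L2 = -/EGF/D → run E
t=24: L0/L1/L2 = -/EGF/D → run E
t=25: L0/L1/L2 = -/EGF/D → run E
t=26: L0/L1/L2 = -/EGF/D → run E
t=27: L0/L1/L2 = -/GF/DE → run G
t=28: L0/L1/L2 = -/GF/DE → run G
t=29: L0/L1/L2 = -/GF/DE → run G
t=30: L0/L1/L2 = -/GF/DE → run G
t=31: L0/L1/L2 = -/F/DEG → run F
t=32: L0/L1/L2 = -/-/DEG → run D
t=33: L0/L1/L2 = -/-/DEG → run D
t=34: L0/L1/L2 = -/-/EG → run E
t=35: L0/L1/L2 = -/-/G → run G
t=36: (idle)
t=37: (idle)
t=38: (idle)
t=39: (idle)
t=40: (idle)
t=41: (idle)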